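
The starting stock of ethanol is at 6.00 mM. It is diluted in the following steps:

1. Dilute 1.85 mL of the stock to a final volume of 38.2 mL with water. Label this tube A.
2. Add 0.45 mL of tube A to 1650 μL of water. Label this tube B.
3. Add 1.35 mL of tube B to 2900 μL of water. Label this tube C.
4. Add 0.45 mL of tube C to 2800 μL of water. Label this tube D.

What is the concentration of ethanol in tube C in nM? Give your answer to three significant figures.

1.98 × 10^4 nM

Step 1: 1.85 mL brought to 38.2 mL → factor 38.2/1.85 = 20.649
Step 2: 0.45 mL + 1650 μL = 2.1 mL total → factor 2.1/0.45 = 4.6667
Step 3: 1.35 mL + 2900 μL = 4.25 mL total → factor 4.25/1.35 = 3.1481
Dilution factor through tube C = 20.649 × 4.6667 × 3.1481 = 303.36
[tube C] = 6.00 mM / 303.36 = 0.01978 mM = 1.98 × 10^4 nM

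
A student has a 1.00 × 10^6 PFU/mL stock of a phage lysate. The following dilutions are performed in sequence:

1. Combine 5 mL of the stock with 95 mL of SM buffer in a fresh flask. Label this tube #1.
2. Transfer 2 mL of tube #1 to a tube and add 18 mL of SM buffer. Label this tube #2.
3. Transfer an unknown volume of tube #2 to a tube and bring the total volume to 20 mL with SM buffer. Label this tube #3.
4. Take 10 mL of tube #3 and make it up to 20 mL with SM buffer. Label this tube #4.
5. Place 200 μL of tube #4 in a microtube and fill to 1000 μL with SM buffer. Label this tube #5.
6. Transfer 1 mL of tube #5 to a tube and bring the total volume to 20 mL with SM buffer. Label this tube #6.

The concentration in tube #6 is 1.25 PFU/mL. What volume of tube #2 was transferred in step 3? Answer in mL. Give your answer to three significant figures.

1.00 mL

Step 1: 5 mL + 95 mL = 100 mL total → factor 100/5 = 20
Step 2: 2 mL + 18 mL = 20 mL total → factor 20/2 = 10
Step 3: v brought to 20 mL → factor = 20 mL/v
Step 4: 10 mL brought to 20 mL → factor 20/10 = 2
Step 5: 200 μL brought to 1000 μL → factor 1000/200 = 5
Step 6: 1 mL brought to 20 mL → factor 20/1 = 20
Product of known-step factors = 40000
Overall factor = 1.00 × 10^6 PFU/mL / (1.25 PFU/mL) = 8 × 10^5
Step-3 factor = 8 × 10^5 / 40000 = 20
v = 20 mL / 20 = 1.00 mL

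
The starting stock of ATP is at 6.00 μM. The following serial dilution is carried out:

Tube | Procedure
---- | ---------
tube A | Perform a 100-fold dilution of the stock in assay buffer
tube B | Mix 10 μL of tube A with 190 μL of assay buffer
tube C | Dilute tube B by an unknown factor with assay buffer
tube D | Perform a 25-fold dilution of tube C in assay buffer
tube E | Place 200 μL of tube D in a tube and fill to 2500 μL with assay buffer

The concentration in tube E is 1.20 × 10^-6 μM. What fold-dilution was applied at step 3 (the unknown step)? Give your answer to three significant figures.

8.00-fold

Step 1: 100-fold → factor 100
Step 2: 10 μL + 190 μL = 200 μL total → factor 200/10 = 20
Step 3: unknown factor x
Step 4: 25-fold → factor 25
Step 5: 200 μL brought to 2500 μL → factor 2500/200 = 12.5
Product of known-step factors = 6.25 × 10^5
Overall factor = 6.00 μM / (1.20 × 10^-6 μM) = 5 × 10^6
x = 5 × 10^6 / 6.25 × 10^5 = 8.00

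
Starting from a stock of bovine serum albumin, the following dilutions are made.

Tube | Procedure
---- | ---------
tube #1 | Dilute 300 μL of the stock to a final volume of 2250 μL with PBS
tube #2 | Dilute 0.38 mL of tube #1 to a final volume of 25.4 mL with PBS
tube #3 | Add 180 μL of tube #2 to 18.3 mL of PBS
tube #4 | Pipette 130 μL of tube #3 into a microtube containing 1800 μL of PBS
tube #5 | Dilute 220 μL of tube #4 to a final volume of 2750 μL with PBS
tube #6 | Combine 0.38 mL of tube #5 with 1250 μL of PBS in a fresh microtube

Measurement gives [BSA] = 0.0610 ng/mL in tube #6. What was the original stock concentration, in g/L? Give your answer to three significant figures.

2.50 g/L

Step 1: 300 μL brought to 2250 μL → factor 2250/300 = 7.5
Step 2: 0.38 mL brought to 25.4 mL → factor 25.4/0.38 = 66.842
Step 3: 180 μL + 18.3 mL = 18480 μL total → factor 18480/180 = 102.67
Step 4: 130 μL + 1800 μL = 1930 μL total → factor 1930/130 = 14.846
Step 5: 220 μL brought to 2750 μL → factor 2750/220 = 12.5
Step 6: 0.38 mL + 1250 μL = 1.63 mL total → factor 1.63/0.38 = 4.2895
Overall dilution factor = 7.5 × 66.842 × 102.67 × 14.846 × 12.5 × 4.2895 = 4.097 × 10^7
Stock = 0.0610 ng/mL × 4.097 × 10^7 = 2.499 × 10^6 ng/mL = 2.50 g/L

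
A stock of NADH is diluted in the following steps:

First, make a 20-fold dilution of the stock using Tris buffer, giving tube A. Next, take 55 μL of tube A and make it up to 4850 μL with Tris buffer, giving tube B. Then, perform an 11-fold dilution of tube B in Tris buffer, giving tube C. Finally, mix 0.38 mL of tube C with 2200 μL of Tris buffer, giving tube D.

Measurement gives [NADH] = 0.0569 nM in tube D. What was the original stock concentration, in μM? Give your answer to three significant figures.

Step 1: 20-fold → factor 20
Step 2: 55 μL brought to 4850 μL → factor 4850/55 = 88.182
Step 3: 11-fold → factor 11
Step 4: 0.38 mL + 2200 μL = 2.58 mL total → factor 2.58/0.38 = 6.7895
Overall dilution factor = 20 × 88.182 × 11 × 6.7895 = 1.3172 × 10^5
Stock = 0.0569 nM × 1.3172 × 10^5 = 7495 nM = 7.49 μM

7.49 μM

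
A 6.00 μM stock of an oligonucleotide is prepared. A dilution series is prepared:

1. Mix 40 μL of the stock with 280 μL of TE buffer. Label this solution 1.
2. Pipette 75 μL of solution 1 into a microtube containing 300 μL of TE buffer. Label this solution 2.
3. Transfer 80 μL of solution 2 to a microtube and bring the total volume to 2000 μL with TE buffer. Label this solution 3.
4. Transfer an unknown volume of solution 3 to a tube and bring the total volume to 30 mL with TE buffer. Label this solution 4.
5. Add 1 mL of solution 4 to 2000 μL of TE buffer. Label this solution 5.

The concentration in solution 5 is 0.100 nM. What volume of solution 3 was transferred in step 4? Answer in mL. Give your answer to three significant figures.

1.50 mL

Step 1: 40 μL + 280 μL = 320 μL total → factor 320/40 = 8
Step 2: 75 μL + 300 μL = 375 μL total → factor 375/75 = 5
Step 3: 80 μL brought to 2000 μL → factor 2000/80 = 25
Step 4: v brought to 30 mL → factor = 30 mL/v
Step 5: 1 mL + 2000 μL = 3 mL total → factor 3/1 = 3
Product of known-step factors = 3000
Overall factor = 6.00 μM / (0.100 nM) = 60000
Step-4 factor = 60000 / 3000 = 20
v = 30 mL / 20 = 1.50 mL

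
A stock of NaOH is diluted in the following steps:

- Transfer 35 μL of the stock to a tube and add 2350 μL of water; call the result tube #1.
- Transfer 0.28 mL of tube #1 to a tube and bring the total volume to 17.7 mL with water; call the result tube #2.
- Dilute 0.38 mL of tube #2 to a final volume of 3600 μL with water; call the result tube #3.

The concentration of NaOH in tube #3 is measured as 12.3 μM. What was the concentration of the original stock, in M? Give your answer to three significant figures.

Step 1: 35 μL + 2350 μL = 2385 μL total → factor 2385/35 = 68.143
Step 2: 0.28 mL brought to 17.7 mL → factor 17.7/0.28 = 63.214
Step 3: 0.38 mL brought to 3600 μL → factor 3.6/0.38 = 9.4737
Overall dilution factor = 68.143 × 63.214 × 9.4737 = 40809
Stock = 12.3 μM × 40809 = 5.019 × 10^5 μM = 0.502 M

0.502 M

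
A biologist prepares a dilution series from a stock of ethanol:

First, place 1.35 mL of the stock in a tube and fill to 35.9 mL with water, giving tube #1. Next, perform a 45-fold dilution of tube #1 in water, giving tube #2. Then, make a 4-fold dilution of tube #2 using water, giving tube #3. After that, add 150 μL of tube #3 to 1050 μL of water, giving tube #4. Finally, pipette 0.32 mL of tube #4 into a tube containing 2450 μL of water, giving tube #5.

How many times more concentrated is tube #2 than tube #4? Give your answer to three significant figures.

Step 1: 1.35 mL brought to 35.9 mL → factor 35.9/1.35 = 26.593
Step 2: 45-fold → factor 45
Step 3: 4-fold → factor 4
Step 4: 150 μL + 1050 μL = 1200 μL total → factor 1200/150 = 8
Dilution factor to tube #2 = 1196.7; to tube #4 = 38293
[tube #2]/[tube #4] = (factor to tube #4)/(factor to tube #2) = 38293/1196.7 = 32.0

32.0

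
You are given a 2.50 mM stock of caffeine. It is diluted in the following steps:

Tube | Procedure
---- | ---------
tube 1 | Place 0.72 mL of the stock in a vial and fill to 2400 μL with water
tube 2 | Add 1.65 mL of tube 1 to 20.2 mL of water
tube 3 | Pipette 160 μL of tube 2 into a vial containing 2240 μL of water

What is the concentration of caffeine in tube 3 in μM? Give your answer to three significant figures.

Step 1: 0.72 mL brought to 2400 μL → factor 2.4/0.72 = 3.3333
Step 2: 1.65 mL + 20.2 mL = 21.85 mL total → factor 21.85/1.65 = 13.242
Step 3: 160 μL + 2240 μL = 2400 μL total → factor 2400/160 = 15
Overall dilution factor = 3.3333 × 13.242 × 15 = 662.12
Final = 2.50 mM / 662.12 = 0.003776 mM = 3.78 μM

3.78 μM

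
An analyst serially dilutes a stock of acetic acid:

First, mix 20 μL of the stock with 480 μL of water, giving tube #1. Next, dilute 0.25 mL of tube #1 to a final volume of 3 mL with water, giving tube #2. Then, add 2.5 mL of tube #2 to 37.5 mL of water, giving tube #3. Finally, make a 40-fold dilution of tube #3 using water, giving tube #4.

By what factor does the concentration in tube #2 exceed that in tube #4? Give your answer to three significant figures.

Step 1: 20 μL + 480 μL = 500 μL total → factor 500/20 = 25
Step 2: 0.25 mL brought to 3 mL → factor 3/0.25 = 12
Step 3: 2.5 mL + 37.5 mL = 40 mL total → factor 40/2.5 = 16
Step 4: 40-fold → factor 40
Dilution factor to tube #2 = 300; to tube #4 = 1.92 × 10^5
[tube #2]/[tube #4] = (factor to tube #4)/(factor to tube #2) = 1.92 × 10^5/300 = 640

640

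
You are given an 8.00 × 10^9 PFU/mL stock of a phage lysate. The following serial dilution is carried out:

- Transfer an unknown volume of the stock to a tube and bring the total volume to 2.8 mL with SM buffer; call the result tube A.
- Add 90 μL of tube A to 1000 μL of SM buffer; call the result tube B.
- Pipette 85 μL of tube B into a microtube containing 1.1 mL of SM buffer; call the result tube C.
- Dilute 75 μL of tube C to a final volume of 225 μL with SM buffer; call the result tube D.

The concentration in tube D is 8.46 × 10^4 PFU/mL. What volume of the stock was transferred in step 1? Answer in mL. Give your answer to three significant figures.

0.0150 mL

Step 1: v brought to 2.8 mL → factor = 2.8 mL/v
Step 2: 90 μL + 1000 μL = 1090 μL total → factor 1090/90 = 12.111
Step 3: 85 μL + 1.1 mL = 1185 μL total → factor 1185/85 = 13.941
Step 4: 75 μL brought to 225 μL → factor 225/75 = 3
Product of known-step factors = 506.53
Overall factor = 8.00 × 10^9 PFU/mL / (8.46 × 10^4 PFU/mL) = 94563
Step-1 factor = 94563 / 506.53 = 186.69
v = 2.8 mL / 186.69 = 0.0150 mL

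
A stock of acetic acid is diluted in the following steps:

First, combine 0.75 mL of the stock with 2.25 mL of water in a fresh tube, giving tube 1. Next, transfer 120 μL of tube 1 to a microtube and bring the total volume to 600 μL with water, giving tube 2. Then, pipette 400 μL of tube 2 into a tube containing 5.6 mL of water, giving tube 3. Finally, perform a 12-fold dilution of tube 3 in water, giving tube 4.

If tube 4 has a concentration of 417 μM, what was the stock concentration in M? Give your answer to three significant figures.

1.50 M

Step 1: 0.75 mL + 2.25 mL = 3 mL total → factor 3/0.75 = 4
Step 2: 120 μL brought to 600 μL → factor 600/120 = 5
Step 3: 400 μL + 5.6 mL = 6000 μL total → factor 6000/400 = 15
Step 4: 12-fold → factor 12
Overall dilution factor = 4 × 5 × 15 × 12 = 3600
Stock = 417 μM × 3600 = 1.501 × 10^6 μM = 1.50 M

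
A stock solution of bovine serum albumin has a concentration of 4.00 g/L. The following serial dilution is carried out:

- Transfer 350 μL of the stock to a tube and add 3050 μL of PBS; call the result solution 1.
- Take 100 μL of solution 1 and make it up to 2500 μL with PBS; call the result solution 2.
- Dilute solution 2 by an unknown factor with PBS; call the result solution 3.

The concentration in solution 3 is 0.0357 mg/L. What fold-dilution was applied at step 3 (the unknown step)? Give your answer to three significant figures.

461-fold

Step 1: 350 μL + 3050 μL = 3400 μL total → factor 3400/350 = 9.7143
Step 2: 100 μL brought to 2500 μL → factor 2500/100 = 25
Step 3: unknown factor x
Product of known-step factors = 242.86
Overall factor = 4.00 g/L / (0.0357 mg/L) = 1.1204 × 10^5
x = 1.1204 × 10^5 / 242.86 = 461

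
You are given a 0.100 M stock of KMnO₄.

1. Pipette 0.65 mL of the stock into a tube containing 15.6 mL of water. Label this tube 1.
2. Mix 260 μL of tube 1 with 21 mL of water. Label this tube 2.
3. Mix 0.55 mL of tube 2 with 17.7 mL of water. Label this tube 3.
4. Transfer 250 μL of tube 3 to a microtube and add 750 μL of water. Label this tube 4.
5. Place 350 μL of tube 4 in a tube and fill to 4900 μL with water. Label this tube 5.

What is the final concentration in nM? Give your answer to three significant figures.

Step 1: 0.65 mL + 15.6 mL = 16.25 mL total → factor 16.25/0.65 = 25
Step 2: 260 μL + 21 mL = 21260 μL total → factor 21260/260 = 81.769
Step 3: 0.55 mL + 17.7 mL = 18.25 mL total → factor 18.25/0.55 = 33.182
Step 4: 250 μL + 750 μL = 1000 μL total → factor 1000/250 = 4
Step 5: 350 μL brought to 4900 μL → factor 4900/350 = 14
Overall dilution factor = 25 × 81.769 × 33.182 × 4 × 14 = 3.7986 × 10^6
Final = 0.100 M / 3.7986 × 10^6 = 2.633 × 10^-8 M = 26.3 nM

26.3 nM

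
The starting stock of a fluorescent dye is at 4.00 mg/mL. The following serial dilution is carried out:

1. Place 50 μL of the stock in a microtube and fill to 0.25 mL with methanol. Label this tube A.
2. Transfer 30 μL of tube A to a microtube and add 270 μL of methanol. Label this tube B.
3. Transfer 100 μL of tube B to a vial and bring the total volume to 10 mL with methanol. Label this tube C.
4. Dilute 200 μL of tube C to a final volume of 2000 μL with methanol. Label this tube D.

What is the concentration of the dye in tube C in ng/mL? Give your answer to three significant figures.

Step 1: 50 μL brought to 0.25 mL → factor 250/50 = 5
Step 2: 30 μL + 270 μL = 300 μL total → factor 300/30 = 10
Step 3: 100 μL brought to 10 mL → factor 10000/100 = 100
Dilution factor through tube C = 5 × 10 × 100 = 5000
[tube C] = 4.00 mg/mL / 5000 = 0.0008000 mg/mL = 800 ng/mL

800 ng/mL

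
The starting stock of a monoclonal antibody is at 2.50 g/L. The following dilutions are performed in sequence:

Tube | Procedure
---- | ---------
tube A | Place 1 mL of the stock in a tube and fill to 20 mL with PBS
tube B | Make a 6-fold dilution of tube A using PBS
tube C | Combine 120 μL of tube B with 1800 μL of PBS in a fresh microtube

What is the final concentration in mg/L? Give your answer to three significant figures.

Step 1: 1 mL brought to 20 mL → factor 20/1 = 20
Step 2: 6-fold → factor 6
Step 3: 120 μL + 1800 μL = 1920 μL total → factor 1920/120 = 16
Overall dilution factor = 20 × 6 × 16 = 1920
Final = 2.50 g/L / 1920 = 0.001302 g/L = 1.30 mg/L

1.30 mg/L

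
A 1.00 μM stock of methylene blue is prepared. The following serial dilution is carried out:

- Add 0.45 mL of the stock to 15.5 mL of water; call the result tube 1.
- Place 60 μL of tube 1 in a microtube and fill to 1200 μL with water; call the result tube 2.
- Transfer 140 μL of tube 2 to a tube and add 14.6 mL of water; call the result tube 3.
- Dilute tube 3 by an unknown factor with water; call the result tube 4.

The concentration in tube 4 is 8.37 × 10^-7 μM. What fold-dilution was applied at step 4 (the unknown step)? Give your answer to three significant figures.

16.0-fold

Step 1: 0.45 mL + 15.5 mL = 15.95 mL total → factor 15.95/0.45 = 35.444
Step 2: 60 μL brought to 1200 μL → factor 1200/60 = 20
Step 3: 140 μL + 14.6 mL = 14740 μL total → factor 14740/140 = 105.29
Step 4: unknown factor x
Product of known-step factors = 74636
Overall factor = 1.00 μM / (8.37 × 10^-7 μM) = 1.1947 × 10^6
x = 1.1947 × 10^6 / 74636 = 16.0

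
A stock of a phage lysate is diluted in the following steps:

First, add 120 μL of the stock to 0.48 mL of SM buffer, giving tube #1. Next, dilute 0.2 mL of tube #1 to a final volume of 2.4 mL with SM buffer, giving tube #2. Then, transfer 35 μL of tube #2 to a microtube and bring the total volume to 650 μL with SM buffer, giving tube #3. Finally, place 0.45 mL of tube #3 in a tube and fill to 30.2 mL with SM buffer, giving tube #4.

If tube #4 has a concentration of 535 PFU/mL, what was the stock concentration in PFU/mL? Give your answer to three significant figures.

4.00 × 10^7 PFU/mL

Step 1: 120 μL + 0.48 mL = 600 μL total → factor 600/120 = 5
Step 2: 0.2 mL brought to 2.4 mL → factor 2.4/0.2 = 12
Step 3: 35 μL brought to 650 μL → factor 650/35 = 18.571
Step 4: 0.45 mL brought to 30.2 mL → factor 30.2/0.45 = 67.111
Overall dilution factor = 5 × 12 × 18.571 × 67.111 = 74781
Stock = 535 PFU/mL × 74781 = 4.00 × 10^7 PFU/mL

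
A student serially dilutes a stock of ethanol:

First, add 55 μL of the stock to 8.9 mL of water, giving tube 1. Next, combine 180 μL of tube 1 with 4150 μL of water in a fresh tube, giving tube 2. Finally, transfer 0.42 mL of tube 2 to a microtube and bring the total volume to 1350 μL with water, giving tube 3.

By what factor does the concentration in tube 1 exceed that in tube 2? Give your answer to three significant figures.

24.1

Step 1: 55 μL + 8.9 mL = 8955 μL total → factor 8955/55 = 162.82
Step 2: 180 μL + 4150 μL = 4330 μL total → factor 4330/180 = 24.056
Dilution factor to tube 1 = 162.82; to tube 2 = 3916.7
[tube 1]/[tube 2] = (factor to tube 2)/(factor to tube 1) = 3916.7/162.82 = 24.1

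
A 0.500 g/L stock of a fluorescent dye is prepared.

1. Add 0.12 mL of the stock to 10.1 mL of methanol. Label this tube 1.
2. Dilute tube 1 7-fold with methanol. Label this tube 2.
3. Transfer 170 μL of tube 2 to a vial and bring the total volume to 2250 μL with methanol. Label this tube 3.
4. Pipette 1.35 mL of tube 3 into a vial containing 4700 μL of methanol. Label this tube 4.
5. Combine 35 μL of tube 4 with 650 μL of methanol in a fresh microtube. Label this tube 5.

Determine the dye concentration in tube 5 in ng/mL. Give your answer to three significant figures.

Step 1: 0.12 mL + 10.1 mL = 10.22 mL total → factor 10.22/0.12 = 85.167
Step 2: 7-fold → factor 7
Step 3: 170 μL brought to 2250 μL → factor 2250/170 = 13.235
Step 4: 1.35 mL + 4700 μL = 6.05 mL total → factor 6.05/1.35 = 4.4815
Step 5: 35 μL + 650 μL = 685 μL total → factor 685/35 = 19.571
Overall dilution factor = 85.167 × 7 × 13.235 × 4.4815 × 19.571 = 6.9206 × 10^5
Final = 0.500 g/L / 6.9206 × 10^5 = 7.225 × 10^-7 g/L = 0.722 ng/mL

0.722 ng/mL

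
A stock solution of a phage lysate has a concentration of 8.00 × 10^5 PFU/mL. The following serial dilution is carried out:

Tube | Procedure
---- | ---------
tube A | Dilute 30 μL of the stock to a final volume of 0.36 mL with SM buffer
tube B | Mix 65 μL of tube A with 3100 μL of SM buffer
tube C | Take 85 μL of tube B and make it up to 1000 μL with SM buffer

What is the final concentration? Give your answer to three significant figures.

116 PFU/mL

Step 1: 30 μL brought to 0.36 mL → factor 360/30 = 12
Step 2: 65 μL + 3100 μL = 3165 μL total → factor 3165/65 = 48.692
Step 3: 85 μL brought to 1000 μL → factor 1000/85 = 11.765
Overall dilution factor = 12 × 48.692 × 11.765 = 6874.2
Final = 8.00 × 10^5 PFU/mL / 6874.2 = 116 PFU/mL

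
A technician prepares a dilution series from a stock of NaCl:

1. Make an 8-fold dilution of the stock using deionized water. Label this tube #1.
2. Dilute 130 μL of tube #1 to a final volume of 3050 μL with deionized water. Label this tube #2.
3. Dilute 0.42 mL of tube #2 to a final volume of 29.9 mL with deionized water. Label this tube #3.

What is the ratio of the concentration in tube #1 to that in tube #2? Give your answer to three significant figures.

23.5

Step 1: 8-fold → factor 8
Step 2: 130 μL brought to 3050 μL → factor 3050/130 = 23.462
Dilution factor to tube #1 = 8; to tube #2 = 187.69
[tube #1]/[tube #2] = (factor to tube #2)/(factor to tube #1) = 187.69/8 = 23.5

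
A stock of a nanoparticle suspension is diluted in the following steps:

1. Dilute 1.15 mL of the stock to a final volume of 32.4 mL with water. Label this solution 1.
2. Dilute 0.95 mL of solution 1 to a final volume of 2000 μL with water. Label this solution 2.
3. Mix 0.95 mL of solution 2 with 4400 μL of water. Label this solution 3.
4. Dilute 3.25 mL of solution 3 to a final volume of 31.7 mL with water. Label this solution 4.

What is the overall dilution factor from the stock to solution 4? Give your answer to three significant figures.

3.26 × 10^3

Step 1: 1.15 mL brought to 32.4 mL → factor 32.4/1.15 = 28.174
Step 2: 0.95 mL brought to 2000 μL → factor 2/0.95 = 2.1053
Step 3: 0.95 mL + 4400 μL = 5.35 mL total → factor 5.35/0.95 = 5.6316
Step 4: 3.25 mL brought to 31.7 mL → factor 31.7/3.25 = 9.7538
Overall dilution factor = 28.174 × 2.1053 × 5.6316 × 9.7538 = 3258.1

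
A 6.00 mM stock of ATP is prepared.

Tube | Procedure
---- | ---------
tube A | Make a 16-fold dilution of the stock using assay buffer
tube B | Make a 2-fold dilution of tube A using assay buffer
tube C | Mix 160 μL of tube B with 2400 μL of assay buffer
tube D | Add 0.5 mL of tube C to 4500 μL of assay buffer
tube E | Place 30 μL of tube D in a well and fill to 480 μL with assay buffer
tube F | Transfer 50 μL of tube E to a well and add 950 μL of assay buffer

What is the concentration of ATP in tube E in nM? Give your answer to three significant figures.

Step 1: 16-fold → factor 16
Step 2: 2-fold → factor 2
Step 3: 160 μL + 2400 μL = 2560 μL total → factor 2560/160 = 16
Step 4: 0.5 mL + 4500 μL = 5 mL total → factor 5/0.5 = 10
Step 5: 30 μL brought to 480 μL → factor 480/30 = 16
Dilution factor through tube E = 16 × 2 × 16 × 10 × 16 = 81920
[tube E] = 6.00 mM / 81920 = 7.324 × 10^-5 mM = 73.2 nM

73.2 nM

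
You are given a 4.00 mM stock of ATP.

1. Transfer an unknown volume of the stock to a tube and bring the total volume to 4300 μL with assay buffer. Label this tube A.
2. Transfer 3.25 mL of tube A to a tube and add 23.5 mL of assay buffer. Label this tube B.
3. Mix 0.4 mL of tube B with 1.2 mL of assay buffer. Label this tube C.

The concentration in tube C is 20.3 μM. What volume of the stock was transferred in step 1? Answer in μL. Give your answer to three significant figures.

718 μL

Step 1: v brought to 4300 μL → factor = 4300 μL/v
Step 2: 3.25 mL + 23.5 mL = 26.75 mL total → factor 26.75/3.25 = 8.2308
Step 3: 0.4 mL + 1.2 mL = 1.6 mL total → factor 1.6/0.4 = 4
Product of known-step factors = 32.923
Overall factor = 4.00 mM / (20.3 μM) = 197.04
Step-1 factor = 197.04 / 32.923 = 5.985
v = 4300 μL / 5.985 = 718 μL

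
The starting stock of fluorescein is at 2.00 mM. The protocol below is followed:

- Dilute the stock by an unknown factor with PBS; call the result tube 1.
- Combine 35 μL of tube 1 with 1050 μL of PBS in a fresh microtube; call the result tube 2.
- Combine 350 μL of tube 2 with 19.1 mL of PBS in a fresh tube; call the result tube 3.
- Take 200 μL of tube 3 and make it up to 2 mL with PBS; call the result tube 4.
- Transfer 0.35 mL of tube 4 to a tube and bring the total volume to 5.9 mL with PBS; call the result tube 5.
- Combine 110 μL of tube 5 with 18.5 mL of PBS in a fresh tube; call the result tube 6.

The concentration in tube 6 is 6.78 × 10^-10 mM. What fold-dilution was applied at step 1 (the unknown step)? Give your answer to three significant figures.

Step 1: unknown factor x
Step 2: 35 μL + 1050 μL = 1085 μL total → factor 1085/35 = 31
Step 3: 350 μL + 19.1 mL = 19450 μL total → factor 19450/350 = 55.571
Step 4: 200 μL brought to 2 mL → factor 2000/200 = 10
Step 5: 0.35 mL brought to 5.9 mL → factor 5.9/0.35 = 16.857
Step 6: 110 μL + 18.5 mL = 18610 μL total → factor 18610/110 = 169.18
Product of known-step factors = 4.913 × 10^7
Overall factor = 2.00 mM / (6.78 × 10^-10 mM) = 2.9499 × 10^9
x = 2.9499 × 10^9 / 4.913 × 10^7 = 60.0

60.0-fold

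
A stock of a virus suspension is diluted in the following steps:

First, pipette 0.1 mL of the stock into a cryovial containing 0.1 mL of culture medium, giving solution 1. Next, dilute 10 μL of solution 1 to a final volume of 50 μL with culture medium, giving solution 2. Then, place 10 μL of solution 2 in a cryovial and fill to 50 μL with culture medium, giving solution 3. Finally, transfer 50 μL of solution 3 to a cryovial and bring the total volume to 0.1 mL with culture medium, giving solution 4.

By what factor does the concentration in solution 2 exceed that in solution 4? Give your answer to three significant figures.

Step 1: 0.1 mL + 0.1 mL = 0.2 mL total → factor 0.2/0.1 = 2
Step 2: 10 μL brought to 50 μL → factor 50/10 = 5
Step 3: 10 μL brought to 50 μL → factor 50/10 = 5
Step 4: 50 μL brought to 0.1 mL → factor 100/50 = 2
Dilution factor to solution 2 = 10; to solution 4 = 100
[solution 2]/[solution 4] = (factor to solution 4)/(factor to solution 2) = 100/10 = 10.0

10.0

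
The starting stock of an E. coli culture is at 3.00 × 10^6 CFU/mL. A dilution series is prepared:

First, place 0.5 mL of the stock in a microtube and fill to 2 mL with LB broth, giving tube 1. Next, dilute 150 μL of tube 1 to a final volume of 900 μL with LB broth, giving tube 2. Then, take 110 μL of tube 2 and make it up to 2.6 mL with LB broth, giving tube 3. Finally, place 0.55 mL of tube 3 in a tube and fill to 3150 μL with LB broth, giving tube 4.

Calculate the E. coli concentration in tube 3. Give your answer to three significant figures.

Step 1: 0.5 mL brought to 2 mL → factor 2/0.5 = 4
Step 2: 150 μL brought to 900 μL → factor 900/150 = 6
Step 3: 110 μL brought to 2.6 mL → factor 2600/110 = 23.636
Dilution factor through tube 3 = 4 × 6 × 23.636 = 567.27
[tube 3] = 3.00 × 10^6 CFU/mL / 567.27 = 5.29 × 10^3 CFU/mL

5.29 × 10^3 CFU/mL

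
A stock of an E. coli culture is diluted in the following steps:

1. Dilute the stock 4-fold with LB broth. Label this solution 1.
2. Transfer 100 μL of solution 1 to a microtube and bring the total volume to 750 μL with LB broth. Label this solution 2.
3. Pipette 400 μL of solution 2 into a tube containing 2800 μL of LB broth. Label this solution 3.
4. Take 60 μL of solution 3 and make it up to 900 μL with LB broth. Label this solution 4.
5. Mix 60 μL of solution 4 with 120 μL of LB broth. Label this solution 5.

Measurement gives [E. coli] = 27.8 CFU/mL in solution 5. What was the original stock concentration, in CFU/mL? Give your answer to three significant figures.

Step 1: 4-fold → factor 4
Step 2: 100 μL brought to 750 μL → factor 750/100 = 7.5
Step 3: 400 μL + 2800 μL = 3200 μL total → factor 3200/400 = 8
Step 4: 60 μL brought to 900 μL → factor 900/60 = 15
Step 5: 60 μL + 120 μL = 180 μL total → factor 180/60 = 3
Overall dilution factor = 4 × 7.5 × 8 × 15 × 3 = 10800
Stock = 27.8 CFU/mL × 10800 = 3.00 × 10^5 CFU/mL

3.00 × 10^5 CFU/mL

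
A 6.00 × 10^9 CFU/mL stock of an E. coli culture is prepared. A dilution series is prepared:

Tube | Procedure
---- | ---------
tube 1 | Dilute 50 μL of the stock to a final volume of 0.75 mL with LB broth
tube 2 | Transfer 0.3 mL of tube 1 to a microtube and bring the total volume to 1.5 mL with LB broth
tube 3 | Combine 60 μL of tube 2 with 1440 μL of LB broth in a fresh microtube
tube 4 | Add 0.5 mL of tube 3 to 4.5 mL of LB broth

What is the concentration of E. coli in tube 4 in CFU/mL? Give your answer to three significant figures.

Step 1: 50 μL brought to 0.75 mL → factor 750/50 = 15
Step 2: 0.3 mL brought to 1.5 mL → factor 1.5/0.3 = 5
Step 3: 60 μL + 1440 μL = 1500 μL total → factor 1500/60 = 25
Step 4: 0.5 mL + 4.5 mL = 5 mL total → factor 5/0.5 = 10
Overall dilution factor = 15 × 5 × 25 × 10 = 18750
Final = 6.00 × 10^9 CFU/mL / 18750 = 3.20 × 10^5 CFU/mL

3.20 × 10^5 CFU/mL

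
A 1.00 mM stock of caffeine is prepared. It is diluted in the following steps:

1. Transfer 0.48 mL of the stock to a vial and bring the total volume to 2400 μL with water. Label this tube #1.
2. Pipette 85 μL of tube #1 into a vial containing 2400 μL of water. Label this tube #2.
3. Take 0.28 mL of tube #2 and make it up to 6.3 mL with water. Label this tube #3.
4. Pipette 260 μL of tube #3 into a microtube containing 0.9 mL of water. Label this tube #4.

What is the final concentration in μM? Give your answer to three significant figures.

0.0681 μM

Step 1: 0.48 mL brought to 2400 μL → factor 2.4/0.48 = 5
Step 2: 85 μL + 2400 μL = 2485 μL total → factor 2485/85 = 29.235
Step 3: 0.28 mL brought to 6.3 mL → factor 6.3/0.28 = 22.5
Step 4: 260 μL + 0.9 mL = 1160 μL total → factor 1160/260 = 4.4615
Overall dilution factor = 5 × 29.235 × 22.5 × 4.4615 = 14674
Final = 1.00 mM / 14674 = 6.815 × 10^-5 mM = 0.0681 μM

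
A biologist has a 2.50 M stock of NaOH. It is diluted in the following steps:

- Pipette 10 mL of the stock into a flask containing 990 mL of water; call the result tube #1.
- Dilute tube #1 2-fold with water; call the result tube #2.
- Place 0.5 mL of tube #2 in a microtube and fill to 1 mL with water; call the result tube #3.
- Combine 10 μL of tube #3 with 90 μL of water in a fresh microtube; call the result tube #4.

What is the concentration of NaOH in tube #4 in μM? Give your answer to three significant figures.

625 μM

Step 1: 10 mL + 990 mL = 1000 mL total → factor 1000/10 = 100
Step 2: 2-fold → factor 2
Step 3: 0.5 mL brought to 1 mL → factor 1/0.5 = 2
Step 4: 10 μL + 90 μL = 100 μL total → factor 100/10 = 10
Overall dilution factor = 100 × 2 × 2 × 10 = 4000
Final = 2.50 M / 4000 = 0.0006250 M = 625 μM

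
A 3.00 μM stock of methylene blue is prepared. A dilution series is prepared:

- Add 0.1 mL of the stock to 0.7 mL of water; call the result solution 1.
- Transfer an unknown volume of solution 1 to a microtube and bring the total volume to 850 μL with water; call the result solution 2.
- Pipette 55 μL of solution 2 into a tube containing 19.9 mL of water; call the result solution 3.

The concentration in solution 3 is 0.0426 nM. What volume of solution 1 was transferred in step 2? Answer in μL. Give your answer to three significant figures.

35.0 μL

Step 1: 0.1 mL + 0.7 mL = 0.8 mL total → factor 0.8/0.1 = 8
Step 2: v brought to 850 μL → factor = 850 μL/v
Step 3: 55 μL + 19.9 mL = 19955 μL total → factor 19955/55 = 362.82
Product of known-step factors = 2902.5
Overall factor = 3.00 μM / (0.0426 nM) = 70423
Step-2 factor = 70423 / 2902.5 = 24.262
v = 850 μL / 24.262 = 35.0 μL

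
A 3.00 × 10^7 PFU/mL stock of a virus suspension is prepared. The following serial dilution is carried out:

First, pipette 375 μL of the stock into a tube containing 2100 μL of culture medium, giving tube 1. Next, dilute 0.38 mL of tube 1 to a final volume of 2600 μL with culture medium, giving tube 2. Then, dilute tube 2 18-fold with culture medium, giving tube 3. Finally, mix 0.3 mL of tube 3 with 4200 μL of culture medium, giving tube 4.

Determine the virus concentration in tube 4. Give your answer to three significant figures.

Step 1: 375 μL + 2100 μL = 2475 μL total → factor 2475/375 = 6.6
Step 2: 0.38 mL brought to 2600 μL → factor 2.6/0.38 = 6.8421
Step 3: 18-fold → factor 18
Step 4: 0.3 mL + 4200 μL = 4.5 mL total → factor 4.5/0.3 = 15
Overall dilution factor = 6.6 × 6.8421 × 18 × 15 = 12193
Final = 3.00 × 10^7 PFU/mL / 12193 = 2.46 × 10^3 PFU/mL

2.46 × 10^3 PFU/mL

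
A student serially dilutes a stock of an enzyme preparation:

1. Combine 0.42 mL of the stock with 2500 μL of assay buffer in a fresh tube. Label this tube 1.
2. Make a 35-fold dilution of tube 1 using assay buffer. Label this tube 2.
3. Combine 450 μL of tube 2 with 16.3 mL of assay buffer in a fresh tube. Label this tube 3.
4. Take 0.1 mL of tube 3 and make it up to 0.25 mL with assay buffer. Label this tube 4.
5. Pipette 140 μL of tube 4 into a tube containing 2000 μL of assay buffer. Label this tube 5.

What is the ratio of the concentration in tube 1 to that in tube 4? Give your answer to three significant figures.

3.26 × 10^3

Step 1: 0.42 mL + 2500 μL = 2.92 mL total → factor 2.92/0.42 = 6.9524
Step 2: 35-fold → factor 35
Step 3: 450 μL + 16.3 mL = 16750 μL total → factor 16750/450 = 37.222
Step 4: 0.1 mL brought to 0.25 mL → factor 0.25/0.1 = 2.5
Dilution factor to tube 1 = 6.9524; to tube 4 = 22644
[tube 1]/[tube 4] = (factor to tube 4)/(factor to tube 1) = 22644/6.9524 = 3.26 × 10^3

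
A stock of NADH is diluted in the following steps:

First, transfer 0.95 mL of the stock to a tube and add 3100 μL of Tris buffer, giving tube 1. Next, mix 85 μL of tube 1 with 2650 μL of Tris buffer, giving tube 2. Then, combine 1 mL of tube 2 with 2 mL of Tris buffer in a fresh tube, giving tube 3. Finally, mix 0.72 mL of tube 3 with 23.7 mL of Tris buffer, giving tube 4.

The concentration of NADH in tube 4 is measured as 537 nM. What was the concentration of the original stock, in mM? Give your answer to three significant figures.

7.50 mM

Step 1: 0.95 mL + 3100 μL = 4.05 mL total → factor 4.05/0.95 = 4.2632
Step 2: 85 μL + 2650 μL = 2735 μL total → factor 2735/85 = 32.176
Step 3: 1 mL + 2 mL = 3 mL total → factor 3/1 = 3
Step 4: 0.72 mL + 23.7 mL = 24.42 mL total → factor 24.42/0.72 = 33.917
Overall dilution factor = 4.2632 × 32.176 × 3 × 33.917 = 13957
Stock = 537 nM × 13957 = 7.495 × 10^6 nM = 7.50 mM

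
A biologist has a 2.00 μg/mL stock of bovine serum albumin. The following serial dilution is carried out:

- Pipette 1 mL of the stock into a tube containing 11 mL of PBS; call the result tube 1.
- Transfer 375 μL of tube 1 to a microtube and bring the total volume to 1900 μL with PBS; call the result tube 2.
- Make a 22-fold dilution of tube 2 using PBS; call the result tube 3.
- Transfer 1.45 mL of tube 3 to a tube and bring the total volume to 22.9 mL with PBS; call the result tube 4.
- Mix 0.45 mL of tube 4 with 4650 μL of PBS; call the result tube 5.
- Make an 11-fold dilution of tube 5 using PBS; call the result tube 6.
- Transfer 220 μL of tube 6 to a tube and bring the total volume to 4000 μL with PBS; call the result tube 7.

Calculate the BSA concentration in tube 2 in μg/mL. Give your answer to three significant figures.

Step 1: 1 mL + 11 mL = 12 mL total → factor 12/1 = 12
Step 2: 375 μL brought to 1900 μL → factor 1900/375 = 5.0667
Dilution factor through tube 2 = 12 × 5.0667 = 60.8
[tube 2] = 2.00 μg/mL / 60.8 = 0.0329 μg/mL

0.0329 μg/mL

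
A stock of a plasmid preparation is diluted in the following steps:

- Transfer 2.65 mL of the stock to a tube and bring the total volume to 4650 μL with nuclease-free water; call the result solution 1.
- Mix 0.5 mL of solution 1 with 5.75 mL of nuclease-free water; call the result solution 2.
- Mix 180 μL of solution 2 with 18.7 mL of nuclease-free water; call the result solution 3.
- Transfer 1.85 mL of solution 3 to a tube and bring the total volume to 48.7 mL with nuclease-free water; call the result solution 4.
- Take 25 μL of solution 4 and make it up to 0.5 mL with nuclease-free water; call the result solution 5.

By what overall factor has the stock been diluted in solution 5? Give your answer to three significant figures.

1.21 × 10^6

Step 1: 2.65 mL brought to 4650 μL → factor 4.65/2.65 = 1.7547
Step 2: 0.5 mL + 5.75 mL = 6.25 mL total → factor 6.25/0.5 = 12.5
Step 3: 180 μL + 18.7 mL = 18880 μL total → factor 18880/180 = 104.89
Step 4: 1.85 mL brought to 48.7 mL → factor 48.7/1.85 = 26.324
Step 5: 25 μL brought to 0.5 mL → factor 500/25 = 20
Overall dilution factor = 1.7547 × 12.5 × 104.89 × 26.324 × 20 = 1.2113 × 10^6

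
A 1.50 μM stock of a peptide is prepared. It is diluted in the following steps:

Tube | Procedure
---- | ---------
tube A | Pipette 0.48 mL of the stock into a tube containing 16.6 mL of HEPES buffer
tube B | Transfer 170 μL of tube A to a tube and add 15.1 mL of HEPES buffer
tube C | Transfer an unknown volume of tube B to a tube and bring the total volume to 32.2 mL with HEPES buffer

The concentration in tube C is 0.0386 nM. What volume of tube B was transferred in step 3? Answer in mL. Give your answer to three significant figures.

2.65 mL

Step 1: 0.48 mL + 16.6 mL = 17.08 mL total → factor 17.08/0.48 = 35.583
Step 2: 170 μL + 15.1 mL = 15270 μL total → factor 15270/170 = 89.824
Step 3: v brought to 32.2 mL → factor = 32.2 mL/v
Product of known-step factors = 3196.2
Overall factor = 1.50 μM / (0.0386 nM) = 38860
Step-3 factor = 38860 / 3196.2 = 12.158
v = 32.2 mL / 12.158 = 2.65 mL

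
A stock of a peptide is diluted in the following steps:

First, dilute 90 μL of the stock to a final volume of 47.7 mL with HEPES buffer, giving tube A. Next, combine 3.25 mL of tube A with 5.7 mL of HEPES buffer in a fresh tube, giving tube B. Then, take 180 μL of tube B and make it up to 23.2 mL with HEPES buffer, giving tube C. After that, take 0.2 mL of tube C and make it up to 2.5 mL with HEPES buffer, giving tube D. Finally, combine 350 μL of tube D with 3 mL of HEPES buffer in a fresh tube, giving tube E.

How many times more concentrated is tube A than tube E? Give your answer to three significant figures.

Step 1: 90 μL brought to 47.7 mL → factor 47700/90 = 530
Step 2: 3.25 mL + 5.7 mL = 8.95 mL total → factor 8.95/3.25 = 2.7538
Step 3: 180 μL brought to 23.2 mL → factor 23200/180 = 128.89
Step 4: 0.2 mL brought to 2.5 mL → factor 2.5/0.2 = 12.5
Step 5: 350 μL + 3 mL = 3350 μL total → factor 3350/350 = 9.5714
Dilution factor to tube A = 530; to tube E = 2.2507 × 10^7
[tube A]/[tube E] = (factor to tube E)/(factor to tube A) = 2.2507 × 10^7/530 = 4.25 × 10^4

4.25 × 10^4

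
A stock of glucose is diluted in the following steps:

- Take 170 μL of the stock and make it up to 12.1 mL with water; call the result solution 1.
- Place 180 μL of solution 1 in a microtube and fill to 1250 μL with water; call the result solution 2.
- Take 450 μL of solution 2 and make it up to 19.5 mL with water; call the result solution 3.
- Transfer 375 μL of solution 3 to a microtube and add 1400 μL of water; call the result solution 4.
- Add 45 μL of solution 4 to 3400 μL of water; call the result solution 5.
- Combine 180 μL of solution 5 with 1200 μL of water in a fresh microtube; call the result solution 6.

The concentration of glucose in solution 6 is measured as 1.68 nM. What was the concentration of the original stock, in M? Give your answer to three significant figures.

0.100 M

Step 1: 170 μL brought to 12.1 mL → factor 12100/170 = 71.176
Step 2: 180 μL brought to 1250 μL → factor 1250/180 = 6.9444
Step 3: 450 μL brought to 19.5 mL → factor 19500/450 = 43.333
Step 4: 375 μL + 1400 μL = 1775 μL total → factor 1775/375 = 4.7333
Step 5: 45 μL + 3400 μL = 3445 μL total → factor 3445/45 = 76.556
Step 6: 180 μL + 1200 μL = 1380 μL total → factor 1380/180 = 7.6667
Overall dilution factor = 71.176 × 6.9444 × 43.333 × 4.7333 × 76.556 × 7.6667 = 5.9504 × 10^7
Stock = 1.68 nM × 5.9504 × 10^7 = 9.997 × 10^7 nM = 0.100 M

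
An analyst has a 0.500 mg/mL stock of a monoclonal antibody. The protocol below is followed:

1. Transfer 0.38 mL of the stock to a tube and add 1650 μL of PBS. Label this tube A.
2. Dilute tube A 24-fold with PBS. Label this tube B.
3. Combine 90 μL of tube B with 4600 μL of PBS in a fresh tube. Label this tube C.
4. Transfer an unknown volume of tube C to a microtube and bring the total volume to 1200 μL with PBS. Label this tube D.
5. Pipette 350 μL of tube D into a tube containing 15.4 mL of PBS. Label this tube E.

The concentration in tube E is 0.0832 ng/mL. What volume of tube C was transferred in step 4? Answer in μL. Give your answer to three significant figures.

60.0 μL

Step 1: 0.38 mL + 1650 μL = 2.03 mL total → factor 2.03/0.38 = 5.3421
Step 2: 24-fold → factor 24
Step 3: 90 μL + 4600 μL = 4690 μL total → factor 4690/90 = 52.111
Step 4: v brought to 1200 μL → factor = 1200 μL/v
Step 5: 350 μL + 15.4 mL = 15750 μL total → factor 15750/350 = 45
Product of known-step factors = 3.0065 × 10^5
Overall factor = 0.500 mg/mL / (0.0832 ng/mL) = 6.0096 × 10^6
Step-4 factor = 6.0096 × 10^6 / 3.0065 × 10^5 = 19.988
v = 1200 μL / 19.988 = 60.0 μL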